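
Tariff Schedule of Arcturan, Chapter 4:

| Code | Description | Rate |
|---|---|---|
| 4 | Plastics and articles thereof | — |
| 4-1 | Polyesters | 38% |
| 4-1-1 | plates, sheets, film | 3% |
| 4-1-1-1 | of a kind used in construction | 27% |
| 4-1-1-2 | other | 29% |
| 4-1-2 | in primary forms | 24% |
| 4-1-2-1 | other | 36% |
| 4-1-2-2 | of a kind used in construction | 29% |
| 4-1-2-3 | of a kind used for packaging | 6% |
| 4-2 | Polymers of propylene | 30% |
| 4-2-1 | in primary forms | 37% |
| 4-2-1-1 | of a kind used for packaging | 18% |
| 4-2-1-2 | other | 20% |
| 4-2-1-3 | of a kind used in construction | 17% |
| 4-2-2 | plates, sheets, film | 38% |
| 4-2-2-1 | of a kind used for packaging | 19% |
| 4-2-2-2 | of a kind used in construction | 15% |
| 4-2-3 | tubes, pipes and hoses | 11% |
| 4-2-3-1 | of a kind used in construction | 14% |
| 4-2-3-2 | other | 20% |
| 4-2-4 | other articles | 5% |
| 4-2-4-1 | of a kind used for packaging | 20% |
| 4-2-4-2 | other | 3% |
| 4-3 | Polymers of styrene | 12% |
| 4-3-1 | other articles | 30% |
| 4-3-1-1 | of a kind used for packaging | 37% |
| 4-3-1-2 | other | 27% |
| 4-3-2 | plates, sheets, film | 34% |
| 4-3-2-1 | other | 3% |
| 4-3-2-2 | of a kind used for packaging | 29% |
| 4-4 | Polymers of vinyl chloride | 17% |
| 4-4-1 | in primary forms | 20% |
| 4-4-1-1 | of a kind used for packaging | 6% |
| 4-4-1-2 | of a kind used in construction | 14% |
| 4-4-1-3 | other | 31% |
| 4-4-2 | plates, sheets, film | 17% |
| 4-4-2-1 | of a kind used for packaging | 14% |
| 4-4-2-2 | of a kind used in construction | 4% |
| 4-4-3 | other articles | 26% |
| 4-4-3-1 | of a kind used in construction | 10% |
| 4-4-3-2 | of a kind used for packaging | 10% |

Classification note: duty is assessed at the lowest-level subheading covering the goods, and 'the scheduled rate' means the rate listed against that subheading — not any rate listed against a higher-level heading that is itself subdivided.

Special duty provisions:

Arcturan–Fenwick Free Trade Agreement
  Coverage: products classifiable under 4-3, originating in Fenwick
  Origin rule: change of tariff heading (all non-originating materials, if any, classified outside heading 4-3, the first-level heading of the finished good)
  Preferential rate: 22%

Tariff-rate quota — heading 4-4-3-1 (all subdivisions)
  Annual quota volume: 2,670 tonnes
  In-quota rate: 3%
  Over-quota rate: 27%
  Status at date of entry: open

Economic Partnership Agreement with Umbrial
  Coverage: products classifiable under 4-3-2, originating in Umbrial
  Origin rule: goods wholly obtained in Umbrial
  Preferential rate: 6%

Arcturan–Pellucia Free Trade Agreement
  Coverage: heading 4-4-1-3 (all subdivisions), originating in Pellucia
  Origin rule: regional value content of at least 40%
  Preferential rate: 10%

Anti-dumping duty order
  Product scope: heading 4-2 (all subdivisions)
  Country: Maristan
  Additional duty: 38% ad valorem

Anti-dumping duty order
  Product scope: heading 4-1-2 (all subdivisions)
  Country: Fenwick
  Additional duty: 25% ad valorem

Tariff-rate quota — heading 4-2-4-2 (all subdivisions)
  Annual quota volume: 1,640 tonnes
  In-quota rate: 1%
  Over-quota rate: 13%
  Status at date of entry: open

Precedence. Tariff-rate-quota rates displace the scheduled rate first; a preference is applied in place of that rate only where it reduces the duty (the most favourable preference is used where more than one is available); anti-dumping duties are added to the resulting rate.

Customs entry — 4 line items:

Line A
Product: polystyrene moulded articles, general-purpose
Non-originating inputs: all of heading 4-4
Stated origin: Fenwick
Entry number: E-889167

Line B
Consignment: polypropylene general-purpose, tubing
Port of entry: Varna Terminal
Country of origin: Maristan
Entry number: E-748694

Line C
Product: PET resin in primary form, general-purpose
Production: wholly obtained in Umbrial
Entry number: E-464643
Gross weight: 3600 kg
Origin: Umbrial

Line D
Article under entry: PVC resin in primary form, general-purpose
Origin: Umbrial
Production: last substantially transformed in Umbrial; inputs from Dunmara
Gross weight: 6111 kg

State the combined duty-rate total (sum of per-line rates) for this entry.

Line A: polystyrene → 4-3; moulded articles → 4-3-1; general-purpose → 4-3-1-2. Scheduled 27%. Fenwick agreement on 4-3: CTH met → 22% available; preferential 22%. → 22%.
Line B: polypropylene → 4-2; tubing → 4-2-3; general-purpose → 4-2-3-2. Scheduled 20%. anti-dumping (Maristan, 4-2): +38%; total 20% + 38% = 58%. → 58%.
Line C: PET → 4-1; resin in primary form → 4-1-2; general-purpose → 4-1-2-1. Scheduled 36%. Umbrial agreement on 4-3-2: 4-1-2-1 not covered. → 36%.
Line D: PVC → 4-4; resin in primary form → 4-4-1; general-purpose → 4-4-1-3. Scheduled 31%. Umbrial agreement on 4-3-2: 4-4-1-3 not covered. → 31%.
Sum: 22% + 58% + 36% + 31% = 147%.

147%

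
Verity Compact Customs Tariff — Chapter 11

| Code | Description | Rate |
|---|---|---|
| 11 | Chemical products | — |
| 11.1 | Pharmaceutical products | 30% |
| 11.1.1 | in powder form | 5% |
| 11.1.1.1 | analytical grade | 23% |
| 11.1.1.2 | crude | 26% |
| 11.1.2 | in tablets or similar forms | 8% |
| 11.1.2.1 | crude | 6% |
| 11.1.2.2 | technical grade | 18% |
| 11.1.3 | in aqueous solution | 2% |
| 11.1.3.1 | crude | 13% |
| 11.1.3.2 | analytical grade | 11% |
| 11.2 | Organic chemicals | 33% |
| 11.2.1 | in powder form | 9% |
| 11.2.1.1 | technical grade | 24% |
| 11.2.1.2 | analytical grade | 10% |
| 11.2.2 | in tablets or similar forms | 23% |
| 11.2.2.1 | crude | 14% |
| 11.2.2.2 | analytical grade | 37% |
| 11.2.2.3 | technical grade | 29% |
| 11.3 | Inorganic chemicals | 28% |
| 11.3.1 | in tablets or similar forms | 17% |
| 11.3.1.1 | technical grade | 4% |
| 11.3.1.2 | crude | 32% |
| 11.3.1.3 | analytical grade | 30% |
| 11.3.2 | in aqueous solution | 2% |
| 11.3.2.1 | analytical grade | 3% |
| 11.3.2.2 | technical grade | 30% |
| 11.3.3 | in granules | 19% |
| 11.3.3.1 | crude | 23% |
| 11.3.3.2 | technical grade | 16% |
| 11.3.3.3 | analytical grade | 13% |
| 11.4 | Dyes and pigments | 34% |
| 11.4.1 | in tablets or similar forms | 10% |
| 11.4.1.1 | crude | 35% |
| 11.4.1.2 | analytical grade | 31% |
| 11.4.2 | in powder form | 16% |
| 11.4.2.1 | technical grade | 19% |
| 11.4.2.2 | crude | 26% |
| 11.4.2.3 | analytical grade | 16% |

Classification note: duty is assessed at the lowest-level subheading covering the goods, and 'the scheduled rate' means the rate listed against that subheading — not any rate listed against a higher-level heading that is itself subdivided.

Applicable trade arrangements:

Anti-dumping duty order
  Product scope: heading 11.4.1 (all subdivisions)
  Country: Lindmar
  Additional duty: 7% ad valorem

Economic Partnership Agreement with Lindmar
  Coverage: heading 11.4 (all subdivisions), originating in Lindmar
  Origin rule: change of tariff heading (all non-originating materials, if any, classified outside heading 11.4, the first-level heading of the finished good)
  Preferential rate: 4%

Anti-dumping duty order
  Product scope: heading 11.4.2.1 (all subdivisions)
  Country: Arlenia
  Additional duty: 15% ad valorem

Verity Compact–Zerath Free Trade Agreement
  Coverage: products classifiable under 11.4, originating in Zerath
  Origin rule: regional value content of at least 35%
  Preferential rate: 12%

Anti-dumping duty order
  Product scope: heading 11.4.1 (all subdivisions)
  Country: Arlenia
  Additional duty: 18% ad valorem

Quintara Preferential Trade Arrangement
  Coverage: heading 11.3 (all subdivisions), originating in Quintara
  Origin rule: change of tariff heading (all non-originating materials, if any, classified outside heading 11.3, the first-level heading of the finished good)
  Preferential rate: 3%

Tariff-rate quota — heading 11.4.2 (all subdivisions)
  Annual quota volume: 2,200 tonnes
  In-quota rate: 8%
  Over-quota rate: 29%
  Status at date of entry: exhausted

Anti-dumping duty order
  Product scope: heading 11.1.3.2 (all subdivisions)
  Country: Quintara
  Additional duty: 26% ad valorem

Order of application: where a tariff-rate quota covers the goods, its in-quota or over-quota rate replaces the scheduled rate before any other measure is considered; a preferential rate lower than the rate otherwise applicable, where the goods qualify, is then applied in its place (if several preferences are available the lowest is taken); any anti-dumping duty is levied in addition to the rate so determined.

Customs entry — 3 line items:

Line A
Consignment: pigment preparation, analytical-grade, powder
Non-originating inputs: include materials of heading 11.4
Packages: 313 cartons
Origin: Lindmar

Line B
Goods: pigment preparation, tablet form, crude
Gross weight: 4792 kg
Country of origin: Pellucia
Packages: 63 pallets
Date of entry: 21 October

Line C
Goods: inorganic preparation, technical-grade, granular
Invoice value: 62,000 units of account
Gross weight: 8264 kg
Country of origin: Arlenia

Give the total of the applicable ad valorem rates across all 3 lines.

80%

Line A: pigment → 11.4; powder → 11.4.2; analytical-grade → 11.4.2.3. Scheduled 16%. quota on 11.4.2 exhausted → over-quota 29%; Lindmar agreement on 11.4: CTH not met. → 29%.
Line B: pigment → 11.4; tablet form → 11.4.1; crude → 11.4.1.1. Scheduled 35%. No special measure applies. → 35%.
Line C: inorganic → 11.3; granular → 11.3.3; technical-grade → 11.3.3.2. Scheduled 16%. No special measure applies. → 16%.
Sum: 29% + 35% + 16% = 80%.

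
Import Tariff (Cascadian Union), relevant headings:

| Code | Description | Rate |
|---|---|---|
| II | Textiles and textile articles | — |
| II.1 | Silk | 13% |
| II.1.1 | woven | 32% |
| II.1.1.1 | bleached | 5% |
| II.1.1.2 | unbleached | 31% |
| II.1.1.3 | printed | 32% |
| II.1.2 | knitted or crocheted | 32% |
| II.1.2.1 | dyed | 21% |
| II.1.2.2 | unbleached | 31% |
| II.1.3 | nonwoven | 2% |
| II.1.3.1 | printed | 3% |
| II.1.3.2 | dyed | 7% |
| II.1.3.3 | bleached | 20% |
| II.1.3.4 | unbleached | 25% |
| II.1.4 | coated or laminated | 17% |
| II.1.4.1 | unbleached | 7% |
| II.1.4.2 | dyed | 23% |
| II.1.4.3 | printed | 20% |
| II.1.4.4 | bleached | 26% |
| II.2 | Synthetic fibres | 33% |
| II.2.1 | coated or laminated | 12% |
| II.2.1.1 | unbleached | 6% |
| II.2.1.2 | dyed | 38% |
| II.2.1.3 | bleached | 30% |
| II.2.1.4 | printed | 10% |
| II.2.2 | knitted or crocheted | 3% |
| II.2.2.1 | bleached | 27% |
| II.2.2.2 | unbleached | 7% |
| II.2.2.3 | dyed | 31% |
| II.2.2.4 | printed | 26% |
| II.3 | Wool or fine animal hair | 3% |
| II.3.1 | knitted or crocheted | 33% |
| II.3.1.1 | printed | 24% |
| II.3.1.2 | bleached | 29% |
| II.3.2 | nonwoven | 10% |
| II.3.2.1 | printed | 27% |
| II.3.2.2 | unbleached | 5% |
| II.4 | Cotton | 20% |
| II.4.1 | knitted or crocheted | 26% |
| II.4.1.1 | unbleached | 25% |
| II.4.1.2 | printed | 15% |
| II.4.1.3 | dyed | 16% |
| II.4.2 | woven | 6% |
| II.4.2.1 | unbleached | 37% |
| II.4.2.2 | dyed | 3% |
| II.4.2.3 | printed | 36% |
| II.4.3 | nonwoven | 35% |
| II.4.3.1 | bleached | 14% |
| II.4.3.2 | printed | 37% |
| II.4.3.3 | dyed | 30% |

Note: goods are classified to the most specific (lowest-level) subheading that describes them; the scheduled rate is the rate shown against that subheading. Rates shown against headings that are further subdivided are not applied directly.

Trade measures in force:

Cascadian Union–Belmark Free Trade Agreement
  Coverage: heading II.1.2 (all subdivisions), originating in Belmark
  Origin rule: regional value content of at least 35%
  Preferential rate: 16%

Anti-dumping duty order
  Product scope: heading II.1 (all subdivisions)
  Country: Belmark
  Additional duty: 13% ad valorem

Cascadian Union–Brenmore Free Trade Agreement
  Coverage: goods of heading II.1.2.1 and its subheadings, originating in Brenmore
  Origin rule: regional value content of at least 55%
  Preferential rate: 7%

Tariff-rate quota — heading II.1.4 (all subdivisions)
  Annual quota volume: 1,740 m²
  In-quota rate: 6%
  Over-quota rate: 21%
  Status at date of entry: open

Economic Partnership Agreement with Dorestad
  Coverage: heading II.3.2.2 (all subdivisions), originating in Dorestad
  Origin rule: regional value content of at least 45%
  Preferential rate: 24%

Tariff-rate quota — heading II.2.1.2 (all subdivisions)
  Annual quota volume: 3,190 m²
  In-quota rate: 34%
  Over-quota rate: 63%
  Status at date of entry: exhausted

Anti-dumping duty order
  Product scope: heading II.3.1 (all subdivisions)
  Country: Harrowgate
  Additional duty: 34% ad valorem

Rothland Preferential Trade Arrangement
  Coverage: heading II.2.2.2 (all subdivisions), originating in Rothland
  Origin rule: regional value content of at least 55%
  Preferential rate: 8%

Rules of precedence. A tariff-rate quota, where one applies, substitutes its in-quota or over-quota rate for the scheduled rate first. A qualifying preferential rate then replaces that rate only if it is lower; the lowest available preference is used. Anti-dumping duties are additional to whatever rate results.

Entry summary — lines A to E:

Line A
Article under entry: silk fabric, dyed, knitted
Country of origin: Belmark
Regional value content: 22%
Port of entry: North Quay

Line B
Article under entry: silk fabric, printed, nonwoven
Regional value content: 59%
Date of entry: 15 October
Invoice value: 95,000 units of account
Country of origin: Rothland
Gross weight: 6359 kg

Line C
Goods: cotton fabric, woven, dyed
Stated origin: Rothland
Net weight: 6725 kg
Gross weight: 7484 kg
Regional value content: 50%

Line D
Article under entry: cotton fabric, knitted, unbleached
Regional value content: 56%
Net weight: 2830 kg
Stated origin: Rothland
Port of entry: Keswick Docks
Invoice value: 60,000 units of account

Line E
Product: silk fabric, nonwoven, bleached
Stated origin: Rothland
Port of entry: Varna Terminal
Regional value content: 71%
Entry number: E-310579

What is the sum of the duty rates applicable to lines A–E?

85%

Line A: silk → II.1; knitted → II.1.2; dyed → II.1.2.1. Scheduled 21%. Belmark agreement on II.1.2: RVC < 35%; anti-dumping (Belmark, II.1): +13%; total 21% + 13% = 34%. → 34%.
Line B: silk → II.1; nonwoven → II.1.3; printed → II.1.3.1. Scheduled 3%. Rothland agreement on II.2.2.2: II.1.3.1 not covered. → 3%.
Line C: cotton → II.4; woven → II.4.2; dyed → II.4.2.2. Scheduled 3%. Rothland agreement on II.2.2.2: II.4.2.2 not covered. → 3%.
Line D: cotton → II.4; knitted → II.4.1; unbleached → II.4.1.1. Scheduled 25%. Rothland agreement on II.2.2.2: II.4.1.1 not covered. → 25%.
Line E: silk → II.1; nonwoven → II.1.3; bleached → II.1.3.3. Scheduled 20%. Rothland agreement on II.2.2.2: II.1.3.3 not covered. → 20%.
Sum: 34% + 3% + 3% + 25% + 20% = 85%.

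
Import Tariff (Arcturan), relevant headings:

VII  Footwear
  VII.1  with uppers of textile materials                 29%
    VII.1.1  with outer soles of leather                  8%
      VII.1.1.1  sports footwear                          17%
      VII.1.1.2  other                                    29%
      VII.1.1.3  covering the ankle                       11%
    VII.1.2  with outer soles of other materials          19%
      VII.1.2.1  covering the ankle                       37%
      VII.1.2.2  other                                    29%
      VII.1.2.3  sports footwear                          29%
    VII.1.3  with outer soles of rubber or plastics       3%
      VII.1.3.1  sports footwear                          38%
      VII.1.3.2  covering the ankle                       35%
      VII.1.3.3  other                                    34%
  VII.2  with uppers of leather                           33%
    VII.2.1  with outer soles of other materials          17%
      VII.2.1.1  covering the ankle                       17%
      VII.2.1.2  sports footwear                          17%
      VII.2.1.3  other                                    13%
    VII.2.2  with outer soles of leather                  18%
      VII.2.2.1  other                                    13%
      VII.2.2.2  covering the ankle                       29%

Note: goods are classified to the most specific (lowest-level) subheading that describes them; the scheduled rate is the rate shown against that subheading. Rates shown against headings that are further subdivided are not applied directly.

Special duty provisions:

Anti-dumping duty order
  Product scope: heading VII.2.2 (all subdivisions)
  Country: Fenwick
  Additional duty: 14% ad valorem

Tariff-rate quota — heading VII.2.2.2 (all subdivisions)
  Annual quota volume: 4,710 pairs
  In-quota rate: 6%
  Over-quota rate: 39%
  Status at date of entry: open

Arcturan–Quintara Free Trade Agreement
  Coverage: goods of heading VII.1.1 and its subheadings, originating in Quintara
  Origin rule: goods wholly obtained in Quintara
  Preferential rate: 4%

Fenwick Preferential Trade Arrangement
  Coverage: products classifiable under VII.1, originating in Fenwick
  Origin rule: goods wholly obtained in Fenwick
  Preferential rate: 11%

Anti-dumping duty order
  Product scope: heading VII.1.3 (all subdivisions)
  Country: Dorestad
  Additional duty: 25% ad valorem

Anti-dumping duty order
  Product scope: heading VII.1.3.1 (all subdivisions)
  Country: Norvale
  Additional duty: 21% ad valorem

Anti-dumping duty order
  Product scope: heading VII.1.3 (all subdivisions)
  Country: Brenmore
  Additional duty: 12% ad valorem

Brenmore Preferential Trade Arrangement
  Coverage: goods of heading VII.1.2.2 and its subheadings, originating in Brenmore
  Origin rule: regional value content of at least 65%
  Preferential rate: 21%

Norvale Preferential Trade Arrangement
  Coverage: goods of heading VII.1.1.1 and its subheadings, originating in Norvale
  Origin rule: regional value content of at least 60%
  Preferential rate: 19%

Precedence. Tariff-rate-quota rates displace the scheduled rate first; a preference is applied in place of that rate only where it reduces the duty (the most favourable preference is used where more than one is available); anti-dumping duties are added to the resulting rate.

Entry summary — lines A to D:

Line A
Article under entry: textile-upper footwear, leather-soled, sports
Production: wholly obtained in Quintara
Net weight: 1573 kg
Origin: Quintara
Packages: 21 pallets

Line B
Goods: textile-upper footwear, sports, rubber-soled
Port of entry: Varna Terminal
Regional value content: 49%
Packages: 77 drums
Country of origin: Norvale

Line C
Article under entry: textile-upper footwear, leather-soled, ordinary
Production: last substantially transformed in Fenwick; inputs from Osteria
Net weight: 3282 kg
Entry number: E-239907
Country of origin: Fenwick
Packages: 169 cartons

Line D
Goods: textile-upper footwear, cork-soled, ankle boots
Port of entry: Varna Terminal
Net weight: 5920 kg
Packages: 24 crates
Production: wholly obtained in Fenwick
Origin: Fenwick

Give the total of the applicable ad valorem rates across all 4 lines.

103%

Line A: textile-upper → VII.1; leather-soled → VII.1.1; sports → VII.1.1.1. Scheduled 17%. Quintara agreement on VII.1.1: wholly obtained → 4% available; preferential 4%. → 4%.
Line B: textile-upper → VII.1; rubber-soled → VII.1.3; sports → VII.1.3.1. Scheduled 38%. Norvale agreement on VII.1.1.1: VII.1.3.1 not covered; anti-dumping (Norvale, VII.1.3.1): +21%; total 38% + 21% = 59%. → 59%.
Line C: textile-upper → VII.1; leather-soled → VII.1.1; ordinary → VII.1.1.2. Scheduled 29%. Fenwick agreement on VII.1: not wholly obtained. → 29%.
Line D: textile-upper → VII.1; cork-soled → VII.1.2; ankle boots → VII.1.2.1. Scheduled 37%. Fenwick agreement on VII.1: wholly obtained → 11% available; preferential 11%. → 11%.
Sum: 4% + 59% + 29% + 11% = 103%.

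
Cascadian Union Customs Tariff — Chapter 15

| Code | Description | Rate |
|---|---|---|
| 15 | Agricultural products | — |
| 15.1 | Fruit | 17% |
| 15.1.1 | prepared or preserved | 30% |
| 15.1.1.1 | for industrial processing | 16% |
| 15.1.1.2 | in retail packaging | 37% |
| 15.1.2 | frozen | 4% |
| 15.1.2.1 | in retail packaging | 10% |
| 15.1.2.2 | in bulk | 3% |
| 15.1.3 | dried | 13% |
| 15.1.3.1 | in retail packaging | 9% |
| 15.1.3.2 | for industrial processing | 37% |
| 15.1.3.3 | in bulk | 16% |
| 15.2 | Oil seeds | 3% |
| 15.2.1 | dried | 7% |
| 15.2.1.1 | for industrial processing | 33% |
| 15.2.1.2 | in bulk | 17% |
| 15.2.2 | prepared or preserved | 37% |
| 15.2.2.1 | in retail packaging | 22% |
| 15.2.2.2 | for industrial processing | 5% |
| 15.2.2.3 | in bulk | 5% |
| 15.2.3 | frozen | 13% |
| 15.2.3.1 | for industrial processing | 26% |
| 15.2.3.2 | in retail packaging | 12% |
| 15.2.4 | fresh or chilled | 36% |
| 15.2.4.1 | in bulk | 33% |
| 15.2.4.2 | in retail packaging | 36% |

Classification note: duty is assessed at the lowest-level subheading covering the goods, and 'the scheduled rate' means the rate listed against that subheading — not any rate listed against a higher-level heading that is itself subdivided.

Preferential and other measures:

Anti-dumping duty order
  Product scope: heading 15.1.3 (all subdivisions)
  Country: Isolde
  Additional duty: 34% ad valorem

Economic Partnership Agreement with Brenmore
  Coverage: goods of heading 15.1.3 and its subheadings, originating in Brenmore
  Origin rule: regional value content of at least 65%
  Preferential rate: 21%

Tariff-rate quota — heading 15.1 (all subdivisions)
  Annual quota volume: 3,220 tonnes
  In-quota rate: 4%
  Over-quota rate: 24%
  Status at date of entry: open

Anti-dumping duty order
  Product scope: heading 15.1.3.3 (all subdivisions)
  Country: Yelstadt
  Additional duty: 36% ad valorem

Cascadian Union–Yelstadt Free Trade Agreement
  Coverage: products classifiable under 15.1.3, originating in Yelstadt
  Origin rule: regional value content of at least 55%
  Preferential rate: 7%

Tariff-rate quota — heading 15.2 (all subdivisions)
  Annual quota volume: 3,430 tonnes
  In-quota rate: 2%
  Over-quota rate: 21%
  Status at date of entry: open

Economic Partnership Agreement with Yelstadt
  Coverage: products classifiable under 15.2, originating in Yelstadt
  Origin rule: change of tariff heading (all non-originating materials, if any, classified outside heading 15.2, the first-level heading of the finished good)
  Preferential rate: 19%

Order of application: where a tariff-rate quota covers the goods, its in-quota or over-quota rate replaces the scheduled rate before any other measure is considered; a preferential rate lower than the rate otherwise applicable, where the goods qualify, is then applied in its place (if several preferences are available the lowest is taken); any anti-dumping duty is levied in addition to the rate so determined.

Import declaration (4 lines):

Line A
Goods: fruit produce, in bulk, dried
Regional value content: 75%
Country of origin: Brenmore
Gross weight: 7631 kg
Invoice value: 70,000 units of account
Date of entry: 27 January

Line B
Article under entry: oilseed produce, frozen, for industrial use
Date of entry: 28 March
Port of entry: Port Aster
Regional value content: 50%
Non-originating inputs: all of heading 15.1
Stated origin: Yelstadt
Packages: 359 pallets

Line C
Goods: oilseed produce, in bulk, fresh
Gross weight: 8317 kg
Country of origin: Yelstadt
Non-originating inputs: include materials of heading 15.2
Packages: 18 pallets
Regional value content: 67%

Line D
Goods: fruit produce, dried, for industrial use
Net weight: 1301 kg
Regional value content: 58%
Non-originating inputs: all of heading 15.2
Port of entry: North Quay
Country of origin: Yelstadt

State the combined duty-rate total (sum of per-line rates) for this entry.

12%

Line A: fruit → 15.1; dried → 15.1.3; in bulk → 15.1.3.3. Scheduled 16%. quota on 15.1 open → in-quota 4%; Brenmore agreement on 15.1.3: RVC ≥ 65% → 21% available; preference 21% not lower than 4% → no reduction. → 4%.
Line B: oilseed → 15.2; frozen → 15.2.3; for industrial use → 15.2.3.1. Scheduled 26%. quota on 15.2 open → in-quota 2%; Yelstadt agreement on 15.1.3: 15.2.3.1 not covered; Yelstadt agreement on 15.2: CTH met → 19% available; preference 19% not lower than 2% → no reduction. → 2%.
Line C: oilseed → 15.2; fresh → 15.2.4; in bulk → 15.2.4.1. Scheduled 33%. quota on 15.2 open → in-quota 2%; Yelstadt agreement on 15.1.3: 15.2.4.1 not covered; Yelstadt agreement on 15.2: CTH not met. → 2%.
Line D: fruit → 15.1; dried → 15.1.3; for industrial use → 15.1.3.2. Scheduled 37%. quota on 15.1 open → in-quota 4%; Yelstadt agreement on 15.1.3: RVC ≥ 55% → 7% available; Yelstadt agreement on 15.2: 15.1.3.2 not covered; preference 7% not lower than 4% → no reduction. → 4%.
Sum: 4% + 2% + 2% + 4% = 12%.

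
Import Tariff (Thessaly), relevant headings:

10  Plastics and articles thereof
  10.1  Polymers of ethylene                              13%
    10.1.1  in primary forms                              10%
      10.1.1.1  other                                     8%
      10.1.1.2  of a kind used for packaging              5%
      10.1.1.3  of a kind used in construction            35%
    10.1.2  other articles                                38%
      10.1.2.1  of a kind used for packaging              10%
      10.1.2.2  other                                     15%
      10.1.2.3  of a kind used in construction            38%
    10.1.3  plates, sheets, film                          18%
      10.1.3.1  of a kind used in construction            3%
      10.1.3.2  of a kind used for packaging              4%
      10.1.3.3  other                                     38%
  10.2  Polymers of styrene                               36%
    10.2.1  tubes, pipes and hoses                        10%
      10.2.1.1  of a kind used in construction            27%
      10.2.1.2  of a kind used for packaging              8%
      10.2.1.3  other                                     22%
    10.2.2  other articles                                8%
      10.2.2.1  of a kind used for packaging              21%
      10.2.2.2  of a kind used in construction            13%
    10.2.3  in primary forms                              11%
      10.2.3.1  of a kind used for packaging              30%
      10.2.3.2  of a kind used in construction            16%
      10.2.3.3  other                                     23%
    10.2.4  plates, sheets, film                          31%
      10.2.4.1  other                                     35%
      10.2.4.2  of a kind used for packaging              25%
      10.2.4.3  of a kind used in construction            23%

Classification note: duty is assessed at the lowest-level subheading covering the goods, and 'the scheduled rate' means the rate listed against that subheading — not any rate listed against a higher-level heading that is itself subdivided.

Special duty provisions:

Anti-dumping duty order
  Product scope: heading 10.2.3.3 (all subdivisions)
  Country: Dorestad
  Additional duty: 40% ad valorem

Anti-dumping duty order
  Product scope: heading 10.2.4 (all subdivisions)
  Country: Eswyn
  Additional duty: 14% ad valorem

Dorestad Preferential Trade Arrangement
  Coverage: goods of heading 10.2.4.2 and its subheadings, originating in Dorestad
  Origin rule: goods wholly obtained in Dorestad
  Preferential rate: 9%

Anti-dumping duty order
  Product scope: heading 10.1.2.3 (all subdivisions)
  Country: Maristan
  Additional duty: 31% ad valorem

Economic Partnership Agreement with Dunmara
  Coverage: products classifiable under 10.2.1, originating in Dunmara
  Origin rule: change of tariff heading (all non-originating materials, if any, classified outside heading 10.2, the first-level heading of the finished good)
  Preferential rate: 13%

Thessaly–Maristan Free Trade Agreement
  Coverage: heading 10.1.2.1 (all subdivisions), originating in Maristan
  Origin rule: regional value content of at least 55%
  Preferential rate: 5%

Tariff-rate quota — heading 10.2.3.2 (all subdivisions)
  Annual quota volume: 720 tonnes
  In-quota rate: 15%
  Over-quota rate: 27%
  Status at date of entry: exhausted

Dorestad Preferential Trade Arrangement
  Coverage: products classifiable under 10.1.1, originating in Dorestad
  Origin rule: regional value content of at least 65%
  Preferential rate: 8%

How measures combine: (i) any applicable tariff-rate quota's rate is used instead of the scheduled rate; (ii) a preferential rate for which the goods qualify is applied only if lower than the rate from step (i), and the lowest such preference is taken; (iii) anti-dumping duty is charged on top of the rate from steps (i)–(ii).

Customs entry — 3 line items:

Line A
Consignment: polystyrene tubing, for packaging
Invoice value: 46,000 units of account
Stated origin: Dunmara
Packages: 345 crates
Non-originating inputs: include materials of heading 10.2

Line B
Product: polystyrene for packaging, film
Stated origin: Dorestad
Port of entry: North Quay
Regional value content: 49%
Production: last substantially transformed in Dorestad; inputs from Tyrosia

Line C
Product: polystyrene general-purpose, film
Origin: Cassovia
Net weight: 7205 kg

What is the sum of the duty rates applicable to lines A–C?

68%

Line A: polystyrene → 10.2; tubing → 10.2.1; for packaging → 10.2.1.2. Scheduled 8%. Dunmara agreement on 10.2.1: CTH not met. → 8%.
Line B: polystyrene → 10.2; film → 10.2.4; for packaging → 10.2.4.2. Scheduled 25%. Dorestad agreement on 10.2.4.2: not wholly obtained; Dorestad agreement on 10.1.1: 10.2.4.2 not covered. → 25%.
Line C: polystyrene → 10.2; film → 10.2.4; general-purpose → 10.2.4.1. Scheduled 35%. No special measure applies. → 35%.
Sum: 8% + 25% + 35% = 68%.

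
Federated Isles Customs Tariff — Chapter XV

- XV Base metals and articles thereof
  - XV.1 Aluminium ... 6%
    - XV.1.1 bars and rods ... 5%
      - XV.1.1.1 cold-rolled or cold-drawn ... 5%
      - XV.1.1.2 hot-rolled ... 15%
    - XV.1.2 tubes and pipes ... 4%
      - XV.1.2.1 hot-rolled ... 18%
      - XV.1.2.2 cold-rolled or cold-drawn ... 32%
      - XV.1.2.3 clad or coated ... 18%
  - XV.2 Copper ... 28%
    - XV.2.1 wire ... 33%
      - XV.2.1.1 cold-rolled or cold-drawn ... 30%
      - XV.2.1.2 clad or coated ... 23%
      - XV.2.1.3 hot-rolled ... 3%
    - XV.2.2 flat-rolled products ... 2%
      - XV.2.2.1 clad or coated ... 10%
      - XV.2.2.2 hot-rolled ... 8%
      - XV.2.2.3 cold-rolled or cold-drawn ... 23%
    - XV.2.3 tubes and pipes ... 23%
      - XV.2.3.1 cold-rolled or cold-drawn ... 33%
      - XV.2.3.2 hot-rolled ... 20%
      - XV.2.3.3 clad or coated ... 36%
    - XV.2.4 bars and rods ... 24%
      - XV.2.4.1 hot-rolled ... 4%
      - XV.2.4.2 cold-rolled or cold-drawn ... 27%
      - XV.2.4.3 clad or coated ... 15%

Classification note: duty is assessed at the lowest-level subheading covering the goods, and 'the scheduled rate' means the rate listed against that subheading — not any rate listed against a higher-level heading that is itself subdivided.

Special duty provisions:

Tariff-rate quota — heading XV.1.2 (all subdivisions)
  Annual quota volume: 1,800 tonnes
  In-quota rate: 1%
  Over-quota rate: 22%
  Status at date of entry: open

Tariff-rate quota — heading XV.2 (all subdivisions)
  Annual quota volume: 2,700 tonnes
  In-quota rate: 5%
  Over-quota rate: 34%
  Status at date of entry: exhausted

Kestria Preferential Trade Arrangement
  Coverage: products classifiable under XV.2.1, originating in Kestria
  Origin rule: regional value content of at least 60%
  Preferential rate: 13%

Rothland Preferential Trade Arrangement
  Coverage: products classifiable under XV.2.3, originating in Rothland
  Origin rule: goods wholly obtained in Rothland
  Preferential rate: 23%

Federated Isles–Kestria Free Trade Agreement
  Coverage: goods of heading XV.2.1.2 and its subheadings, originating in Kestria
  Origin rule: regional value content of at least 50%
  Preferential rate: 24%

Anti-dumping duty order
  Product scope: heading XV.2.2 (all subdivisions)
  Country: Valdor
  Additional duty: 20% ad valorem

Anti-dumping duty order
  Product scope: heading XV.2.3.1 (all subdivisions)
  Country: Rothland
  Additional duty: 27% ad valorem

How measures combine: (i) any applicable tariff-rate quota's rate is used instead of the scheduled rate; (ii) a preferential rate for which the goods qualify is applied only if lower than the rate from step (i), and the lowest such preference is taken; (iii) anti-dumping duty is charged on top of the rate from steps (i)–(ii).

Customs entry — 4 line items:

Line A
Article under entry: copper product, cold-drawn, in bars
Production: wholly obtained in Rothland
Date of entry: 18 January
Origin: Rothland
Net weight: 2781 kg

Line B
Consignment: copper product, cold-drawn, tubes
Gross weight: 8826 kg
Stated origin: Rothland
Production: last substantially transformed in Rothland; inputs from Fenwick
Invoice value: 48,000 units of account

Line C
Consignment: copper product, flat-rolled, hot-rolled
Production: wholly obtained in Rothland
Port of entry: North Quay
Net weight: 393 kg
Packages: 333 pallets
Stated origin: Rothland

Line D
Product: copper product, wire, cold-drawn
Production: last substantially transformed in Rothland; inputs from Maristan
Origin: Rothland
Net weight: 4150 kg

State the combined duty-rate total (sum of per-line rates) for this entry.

Line A: copper → XV.2; in bars → XV.2.4; cold-drawn → XV.2.4.2. Scheduled 27%. quota on XV.2 exhausted → over-quota 34%; Rothland agreement on XV.2.3: XV.2.4.2 not covered. → 34%.
Line B: copper → XV.2; tubes → XV.2.3; cold-drawn → XV.2.3.1. Scheduled 33%. quota on XV.2 exhausted → over-quota 34%; Rothland agreement on XV.2.3: not wholly obtained; anti-dumping (Rothland, XV.2.3.1): +27%; total 34% + 27% = 61%. → 61%.
Line C: copper → XV.2; flat-rolled → XV.2.2; hot-rolled → XV.2.2.2. Scheduled 8%. quota on XV.2 exhausted → over-quota 34%; Rothland agreement on XV.2.3: XV.2.2.2 not covered. → 34%.
Line D: copper → XV.2; wire → XV.2.1; cold-drawn → XV.2.1.1. Scheduled 30%. quota on XV.2 exhausted → over-quota 34%; Rothland agreement on XV.2.3: XV.2.1.1 not covered. → 34%.
Sum: 34% + 61% + 34% + 34% = 163%.

163%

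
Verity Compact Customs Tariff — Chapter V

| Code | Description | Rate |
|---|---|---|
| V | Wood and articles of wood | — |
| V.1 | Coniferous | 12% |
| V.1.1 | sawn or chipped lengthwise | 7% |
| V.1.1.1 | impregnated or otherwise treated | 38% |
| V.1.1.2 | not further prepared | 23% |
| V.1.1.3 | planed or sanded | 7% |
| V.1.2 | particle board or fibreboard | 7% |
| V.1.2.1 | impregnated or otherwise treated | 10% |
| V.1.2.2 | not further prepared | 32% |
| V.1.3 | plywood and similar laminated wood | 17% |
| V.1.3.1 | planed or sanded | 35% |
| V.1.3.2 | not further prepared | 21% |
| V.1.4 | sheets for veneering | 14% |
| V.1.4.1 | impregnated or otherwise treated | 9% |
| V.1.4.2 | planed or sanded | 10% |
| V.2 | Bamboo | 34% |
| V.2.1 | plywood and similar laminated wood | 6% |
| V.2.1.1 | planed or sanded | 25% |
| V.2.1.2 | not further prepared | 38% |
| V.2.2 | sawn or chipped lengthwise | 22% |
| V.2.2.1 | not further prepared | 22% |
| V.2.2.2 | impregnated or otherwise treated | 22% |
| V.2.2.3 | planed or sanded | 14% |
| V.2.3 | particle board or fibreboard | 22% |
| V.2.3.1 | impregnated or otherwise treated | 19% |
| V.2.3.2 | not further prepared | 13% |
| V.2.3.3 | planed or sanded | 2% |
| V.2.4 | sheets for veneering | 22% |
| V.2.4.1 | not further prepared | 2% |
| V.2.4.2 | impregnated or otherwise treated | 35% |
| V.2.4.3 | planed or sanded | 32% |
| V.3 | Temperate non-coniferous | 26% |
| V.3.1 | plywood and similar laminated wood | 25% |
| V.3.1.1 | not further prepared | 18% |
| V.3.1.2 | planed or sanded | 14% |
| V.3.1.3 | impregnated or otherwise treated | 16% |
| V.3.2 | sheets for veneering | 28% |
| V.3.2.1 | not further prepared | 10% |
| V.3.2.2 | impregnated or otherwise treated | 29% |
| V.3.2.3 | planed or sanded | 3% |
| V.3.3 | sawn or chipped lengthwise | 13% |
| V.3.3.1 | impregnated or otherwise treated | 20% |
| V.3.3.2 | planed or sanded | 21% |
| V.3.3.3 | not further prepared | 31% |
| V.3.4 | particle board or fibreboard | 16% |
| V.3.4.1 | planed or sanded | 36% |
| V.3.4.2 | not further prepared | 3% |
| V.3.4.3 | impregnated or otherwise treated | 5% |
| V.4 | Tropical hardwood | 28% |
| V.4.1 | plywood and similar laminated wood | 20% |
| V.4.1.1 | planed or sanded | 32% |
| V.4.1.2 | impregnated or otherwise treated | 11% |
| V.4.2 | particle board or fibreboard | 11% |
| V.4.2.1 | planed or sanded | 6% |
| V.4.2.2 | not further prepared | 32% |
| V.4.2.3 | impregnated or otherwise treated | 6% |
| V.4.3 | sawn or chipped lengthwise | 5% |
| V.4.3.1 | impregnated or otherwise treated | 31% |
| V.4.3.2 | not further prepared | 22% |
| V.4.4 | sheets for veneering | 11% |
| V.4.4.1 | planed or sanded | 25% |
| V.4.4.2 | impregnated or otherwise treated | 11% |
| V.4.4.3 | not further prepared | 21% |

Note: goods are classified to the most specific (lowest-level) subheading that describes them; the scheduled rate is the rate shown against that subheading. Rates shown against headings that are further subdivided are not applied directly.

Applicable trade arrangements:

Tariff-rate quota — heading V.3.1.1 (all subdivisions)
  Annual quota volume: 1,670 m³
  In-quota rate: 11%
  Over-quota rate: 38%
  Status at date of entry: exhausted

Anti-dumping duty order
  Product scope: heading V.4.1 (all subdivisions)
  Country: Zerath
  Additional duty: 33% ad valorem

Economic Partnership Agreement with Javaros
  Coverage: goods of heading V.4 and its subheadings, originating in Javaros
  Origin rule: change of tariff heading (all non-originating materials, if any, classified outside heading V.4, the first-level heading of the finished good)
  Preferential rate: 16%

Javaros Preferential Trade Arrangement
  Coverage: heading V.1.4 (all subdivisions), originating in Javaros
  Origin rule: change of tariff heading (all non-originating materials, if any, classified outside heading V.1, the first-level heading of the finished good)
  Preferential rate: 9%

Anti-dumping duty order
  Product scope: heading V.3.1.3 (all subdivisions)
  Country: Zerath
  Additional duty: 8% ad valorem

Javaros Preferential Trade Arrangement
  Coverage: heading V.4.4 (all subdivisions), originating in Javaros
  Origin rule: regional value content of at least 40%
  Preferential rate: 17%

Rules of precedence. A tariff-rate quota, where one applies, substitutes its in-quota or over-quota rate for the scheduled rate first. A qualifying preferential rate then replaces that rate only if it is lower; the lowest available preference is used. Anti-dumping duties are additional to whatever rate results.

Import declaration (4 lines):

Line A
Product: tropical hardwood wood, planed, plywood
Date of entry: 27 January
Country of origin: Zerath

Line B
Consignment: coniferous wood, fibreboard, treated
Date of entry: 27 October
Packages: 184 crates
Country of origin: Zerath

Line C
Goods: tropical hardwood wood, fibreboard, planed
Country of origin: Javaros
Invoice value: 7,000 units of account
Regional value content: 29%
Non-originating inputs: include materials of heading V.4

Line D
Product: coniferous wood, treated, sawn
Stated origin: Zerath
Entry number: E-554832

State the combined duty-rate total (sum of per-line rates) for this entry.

119%

Line A: tropical hardwood → V.4; plywood → V.4.1; planed → V.4.1.1. Scheduled 32%. anti-dumping (Zerath, V.4.1): +33%; total 32% + 33% = 65%. → 65%.
Line B: coniferous → V.1; fibreboard → V.1.2; treated → V.1.2.1. Scheduled 10%. No special measure applies. → 10%.
Line C: tropical hardwood → V.4; fibreboard → V.4.2; planed → V.4.2.1. Scheduled 6%. Javaros agreement on V.4: CTH not met; Javaros agreement on V.1.4: V.4.2.1 not covered; Javaros agreement on V.4.4: V.4.2.1 not covered. → 6%.
Line D: coniferous → V.1; sawn → V.1.1; treated → V.1.1.1. Scheduled 38%. No special measure applies. → 38%.
Sum: 65% + 10% + 6% + 38% = 119%.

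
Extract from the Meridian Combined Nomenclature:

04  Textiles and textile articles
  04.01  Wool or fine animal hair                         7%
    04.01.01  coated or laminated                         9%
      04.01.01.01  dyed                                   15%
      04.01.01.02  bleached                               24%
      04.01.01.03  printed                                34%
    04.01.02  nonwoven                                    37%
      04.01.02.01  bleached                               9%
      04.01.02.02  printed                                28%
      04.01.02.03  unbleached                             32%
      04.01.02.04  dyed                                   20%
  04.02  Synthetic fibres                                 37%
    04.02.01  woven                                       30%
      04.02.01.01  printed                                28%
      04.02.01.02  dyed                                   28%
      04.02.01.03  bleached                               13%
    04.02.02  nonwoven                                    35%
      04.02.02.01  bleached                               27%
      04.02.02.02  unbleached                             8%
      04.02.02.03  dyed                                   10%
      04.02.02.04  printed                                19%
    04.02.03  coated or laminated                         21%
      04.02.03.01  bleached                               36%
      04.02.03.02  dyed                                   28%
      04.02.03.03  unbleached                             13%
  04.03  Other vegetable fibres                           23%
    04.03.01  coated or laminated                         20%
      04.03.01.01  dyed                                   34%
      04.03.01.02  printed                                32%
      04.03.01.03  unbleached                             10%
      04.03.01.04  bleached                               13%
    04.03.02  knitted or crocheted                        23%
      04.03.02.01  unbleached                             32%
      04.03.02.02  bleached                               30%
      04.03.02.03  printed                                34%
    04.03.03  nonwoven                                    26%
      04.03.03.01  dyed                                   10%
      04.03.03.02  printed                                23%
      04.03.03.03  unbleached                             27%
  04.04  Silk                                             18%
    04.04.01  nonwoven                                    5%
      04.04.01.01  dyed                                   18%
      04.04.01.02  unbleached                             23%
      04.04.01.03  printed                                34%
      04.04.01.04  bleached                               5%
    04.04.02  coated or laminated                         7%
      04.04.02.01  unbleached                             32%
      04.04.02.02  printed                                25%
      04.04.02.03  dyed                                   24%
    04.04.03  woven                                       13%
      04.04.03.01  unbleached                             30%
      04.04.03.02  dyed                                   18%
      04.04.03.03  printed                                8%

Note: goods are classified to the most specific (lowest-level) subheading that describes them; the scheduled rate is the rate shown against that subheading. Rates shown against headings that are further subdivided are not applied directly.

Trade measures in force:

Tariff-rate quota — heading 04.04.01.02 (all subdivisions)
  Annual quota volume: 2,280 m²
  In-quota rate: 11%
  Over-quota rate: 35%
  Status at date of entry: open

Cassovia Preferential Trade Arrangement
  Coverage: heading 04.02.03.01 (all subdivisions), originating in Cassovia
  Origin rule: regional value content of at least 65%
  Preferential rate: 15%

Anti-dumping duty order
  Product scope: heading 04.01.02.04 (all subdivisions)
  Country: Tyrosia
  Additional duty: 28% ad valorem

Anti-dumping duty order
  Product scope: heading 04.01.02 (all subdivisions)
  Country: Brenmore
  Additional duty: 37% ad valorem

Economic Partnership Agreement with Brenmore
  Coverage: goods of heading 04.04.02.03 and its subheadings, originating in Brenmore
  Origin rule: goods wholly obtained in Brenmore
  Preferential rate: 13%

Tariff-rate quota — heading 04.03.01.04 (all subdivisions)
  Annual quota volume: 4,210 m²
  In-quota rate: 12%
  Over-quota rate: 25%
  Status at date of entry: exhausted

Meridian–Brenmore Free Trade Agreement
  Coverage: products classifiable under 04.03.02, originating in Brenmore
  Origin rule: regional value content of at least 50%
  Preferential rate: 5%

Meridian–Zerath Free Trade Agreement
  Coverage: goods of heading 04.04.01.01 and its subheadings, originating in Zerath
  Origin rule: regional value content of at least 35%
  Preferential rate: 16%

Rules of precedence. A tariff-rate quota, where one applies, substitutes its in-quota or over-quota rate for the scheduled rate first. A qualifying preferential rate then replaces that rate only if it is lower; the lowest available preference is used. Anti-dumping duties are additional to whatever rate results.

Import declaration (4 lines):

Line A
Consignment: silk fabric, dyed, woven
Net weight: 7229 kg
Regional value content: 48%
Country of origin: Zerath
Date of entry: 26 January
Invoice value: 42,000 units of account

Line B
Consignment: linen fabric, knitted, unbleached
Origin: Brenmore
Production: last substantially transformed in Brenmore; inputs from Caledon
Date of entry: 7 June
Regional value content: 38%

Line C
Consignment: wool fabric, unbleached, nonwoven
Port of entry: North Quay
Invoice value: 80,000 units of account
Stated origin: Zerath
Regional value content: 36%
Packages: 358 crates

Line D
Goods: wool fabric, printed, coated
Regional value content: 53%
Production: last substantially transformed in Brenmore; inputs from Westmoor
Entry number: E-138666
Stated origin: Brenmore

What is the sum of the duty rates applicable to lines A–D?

116%

Line A: silk → 04.04; woven → 04.04.03; dyed → 04.04.03.02. Scheduled 18%. Zerath agreement on 04.04.01.01: 04.04.03.02 not covered. → 18%.
Line B: linen → 04.03; knitted → 04.03.02; unbleached → 04.03.02.01. Scheduled 32%. Brenmore agreement on 04.04.02.03: 04.03.02.01 not covered; Brenmore agreement on 04.03.02: RVC < 50%. → 32%.
Line C: wool → 04.01; nonwoven → 04.01.02; unbleached → 04.01.02.03. Scheduled 32%. Zerath agreement on 04.04.01.01: 04.01.02.03 not covered. → 32%.
Line D: wool → 04.01; coated → 04.01.01; printed → 04.01.01.03. Scheduled 34%. Brenmore agreement on 04.04.02.03: 04.01.01.03 not covered; Brenmore agreement on 04.03.02: 04.01.01.03 not covered. → 34%.
Sum: 18% + 32% + 32% + 34% = 116%.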